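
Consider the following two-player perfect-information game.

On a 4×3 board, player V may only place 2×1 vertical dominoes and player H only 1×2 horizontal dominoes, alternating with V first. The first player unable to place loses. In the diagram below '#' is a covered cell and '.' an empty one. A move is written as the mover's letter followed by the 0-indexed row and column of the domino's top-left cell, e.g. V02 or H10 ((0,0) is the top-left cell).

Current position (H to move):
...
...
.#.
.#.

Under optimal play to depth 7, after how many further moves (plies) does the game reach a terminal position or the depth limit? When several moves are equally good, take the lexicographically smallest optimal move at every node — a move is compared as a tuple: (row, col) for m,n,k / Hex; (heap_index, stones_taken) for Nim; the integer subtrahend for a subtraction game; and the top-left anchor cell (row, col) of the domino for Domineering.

PV length from [.../.../.#./.#.]: 4 plies

[.../.../.#./.#.] H move#1: H00:-1/##./.../.#./.#.*, H01:-1/.##/.../.#./.#., H10:-1/.../##./.#./.#., H11:-1/.../.##/.#./.#.
[##./.../.#./.#.] V move#2: V02:+1/###/..#/.#./.#.*, V10:+1/##./#../##./.#., V12:+1/##./..#/.##/.#., V20:+1/##./.../##./##., V22:+1/##./.../.##/.##
[###/..#/.#./.#.] H move#3: H10:-1/###/###/.#./.#.*
[###/###/.#./.#.] V move#4: V20:+1/###/###/##./##.*, V22:+1/###/###/.##/.##
[###/###/##./##.] end (terminal -1, H#5); searched .../.../.#./.#. to 7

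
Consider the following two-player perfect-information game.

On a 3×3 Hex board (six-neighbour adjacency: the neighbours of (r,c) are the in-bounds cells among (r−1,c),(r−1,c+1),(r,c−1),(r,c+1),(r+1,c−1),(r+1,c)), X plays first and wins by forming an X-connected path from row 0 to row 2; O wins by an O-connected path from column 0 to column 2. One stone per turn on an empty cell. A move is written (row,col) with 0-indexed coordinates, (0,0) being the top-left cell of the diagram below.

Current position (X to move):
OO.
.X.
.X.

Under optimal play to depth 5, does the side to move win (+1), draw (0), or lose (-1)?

value(OO./.X./.X., X) = +1

ply 1, X at OO./.X./.X. | (0,2)=+1→OOX/.X./.X.*; (1,0)=-1→OO./XX./.X.; (1,2)=-1→OO./.XX/.X.; (2,0)=-1→OO./.X./XX.; (2,2)=-1→OO./.X./.XX
ply 2: OOX/.X./.X. is terminal -1 (O); from OO./.X./.X. depth 5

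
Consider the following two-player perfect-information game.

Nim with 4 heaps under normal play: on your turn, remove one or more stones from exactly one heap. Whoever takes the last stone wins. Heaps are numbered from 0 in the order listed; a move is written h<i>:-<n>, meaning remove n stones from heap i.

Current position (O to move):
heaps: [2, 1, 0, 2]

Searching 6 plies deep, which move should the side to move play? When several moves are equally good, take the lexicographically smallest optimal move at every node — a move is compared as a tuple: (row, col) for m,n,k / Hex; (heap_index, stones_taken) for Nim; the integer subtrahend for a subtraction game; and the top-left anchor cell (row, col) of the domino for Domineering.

ply 1, O at (2,1,0,2) | h0:-1=-1→(1,1,0,2); h0:-2=-1→(0,1,0,2); h1:-1=+1→(2,0,0,2)*; h3:-1=-1→(2,1,0,1); h3:-2=-1→(2,1,0,0)
ply 2, X at (2,0,0,2) | h0:-1=-1→(1,0,0,2)*; h0:-2=-1→(0,0,0,2); h3:-1=-1→(2,0,0,1); h3:-2=-1→(2,0,0,0)
ply 3, O at (1,0,0,2) | h0:-1=-1→(0,0,0,2); h3:-1=+1→(1,0,0,1)*; h3:-2=-1→(1,0,0,0)
ply 4, X at (1,0,0,1) | h0:-1=-1→(0,0,0,1)*; h3:-1=-1→(1,0,0,0)
ply 5, O at (0,0,0,1) | h3:-1=+1→(0,0,0,0)*
ply 6: (0,0,0,0) is terminal -1 (X); from (2,1,0,2) depth 6

O's best at [(2,1,0,2)]: h1:-1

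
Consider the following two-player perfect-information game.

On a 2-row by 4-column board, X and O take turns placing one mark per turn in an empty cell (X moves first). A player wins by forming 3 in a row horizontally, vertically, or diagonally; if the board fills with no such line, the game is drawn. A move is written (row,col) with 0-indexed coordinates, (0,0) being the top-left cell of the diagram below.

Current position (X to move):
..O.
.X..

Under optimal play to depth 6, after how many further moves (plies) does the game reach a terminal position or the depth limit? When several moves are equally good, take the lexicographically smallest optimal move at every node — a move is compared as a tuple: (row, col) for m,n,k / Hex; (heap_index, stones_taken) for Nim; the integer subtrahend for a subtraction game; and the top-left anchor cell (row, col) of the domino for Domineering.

PV length from [..O./.X..]: 5 plies

ply 1, X at ..O./.X.. | (0,0)=+0→X.O./.X..; (0,1)=+0→.XO./.X..; (0,3)=+0→..OX/.X..; (1,0)=+0→..O./XX..; (1,2)=+1→..O./.XX.*; (1,3)=+0→..O./.X.X
ply 2, O at ..O./.XX. | (0,0)=-1→O.O./.XX.*; (0,1)=-1→.OO./.XX.; (0,3)=-1→..OO/.XX.; (1,0)=-1→..O./OXX.; (1,3)=-1→..O./.XXO
ply 3, X at O.O./.XX. | (0,1)=+1→OXO./.XX.*; (0,3)=-1→O.OX/.XX.; (1,0)=+1→O.O./XXX.; (1,3)=+1→O.O./.XXX
ply 4, O at OXO./.XX. | (0,3)=-1→OXOO/.XX.*; (1,0)=-1→OXO./OXX.; (1,3)=-1→OXO./.XXO
ply 5, X at OXOO/.XX. | (1,0)=+1→OXOO/XXX.*; (1,3)=+1→OXOO/.XXX
ply 6: OXOO/XXX. is terminal -1 (O); from ..O./.X.. depth 6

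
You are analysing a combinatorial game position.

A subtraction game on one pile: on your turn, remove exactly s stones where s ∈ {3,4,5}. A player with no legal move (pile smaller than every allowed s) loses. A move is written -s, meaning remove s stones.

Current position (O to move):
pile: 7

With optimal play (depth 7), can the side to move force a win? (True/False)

O winning at [7]: True

ply 1, O at 7 | -3=-1→4; -4=-1→3; -5=+1→2*
ply 2: 2 is terminal -1 (X); from 7 depth 7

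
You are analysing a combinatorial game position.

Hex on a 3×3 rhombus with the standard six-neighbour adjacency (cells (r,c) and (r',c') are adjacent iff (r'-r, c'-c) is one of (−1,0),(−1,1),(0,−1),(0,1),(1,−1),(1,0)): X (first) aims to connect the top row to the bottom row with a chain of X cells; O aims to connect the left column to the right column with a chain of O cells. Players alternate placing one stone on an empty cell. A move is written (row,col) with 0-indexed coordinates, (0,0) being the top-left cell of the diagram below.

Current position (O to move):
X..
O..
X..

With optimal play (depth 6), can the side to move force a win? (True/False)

[X../O../X..] O move#1: (0,1):-1/XO./O../X.., (0,2):+1/X.O/O../X..*, (1,1):+1/X../OO./X.., (1,2):-1/X../O.O/X.., (2,1):-1/X../O../XO., (2,2):-1/X../O../X.O
[X.O/O../X..] X move#2: (0,1):-1/XXO/O../X..*, (1,1):-1/X.O/OX./X.., (1,2):-1/X.O/O.X/X.., (2,1):-1/X.O/O../XX., (2,2):-1/X.O/O../X.X
[XXO/O../X..] O move#3: (1,1):+1/XXO/OO./X..*, (1,2):-1/XXO/O.O/X.., (2,1):-1/XXO/O../XO., (2,2):-1/XXO/O../X.O
[XXO/OO./X..] end (terminal -1, X#4); searched X../O../X.. to 6

O winning at [X../O../X..]: True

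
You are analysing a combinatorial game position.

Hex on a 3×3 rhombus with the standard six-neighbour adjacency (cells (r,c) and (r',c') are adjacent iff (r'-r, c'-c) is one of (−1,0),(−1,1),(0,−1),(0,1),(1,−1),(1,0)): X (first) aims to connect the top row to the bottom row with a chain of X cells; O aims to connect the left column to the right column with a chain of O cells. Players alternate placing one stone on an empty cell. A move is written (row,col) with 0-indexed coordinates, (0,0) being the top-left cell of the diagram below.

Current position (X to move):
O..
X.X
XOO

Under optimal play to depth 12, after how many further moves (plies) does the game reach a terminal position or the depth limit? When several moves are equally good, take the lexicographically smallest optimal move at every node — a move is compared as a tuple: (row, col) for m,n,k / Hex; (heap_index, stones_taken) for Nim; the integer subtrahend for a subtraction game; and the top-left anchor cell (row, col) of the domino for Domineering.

PV length from [O../X.X/XOO]: 1 ply

ply 1, X at O../X.X/XOO | (0,1)=+1→OX./X.X/XOO*; (0,2)=+1→O.X/X.X/XOO; (1,1)=+1→O../XXX/XOO
ply 2: OX./X.X/XOO is terminal -1 (O); from O../X.X/XOO depth 12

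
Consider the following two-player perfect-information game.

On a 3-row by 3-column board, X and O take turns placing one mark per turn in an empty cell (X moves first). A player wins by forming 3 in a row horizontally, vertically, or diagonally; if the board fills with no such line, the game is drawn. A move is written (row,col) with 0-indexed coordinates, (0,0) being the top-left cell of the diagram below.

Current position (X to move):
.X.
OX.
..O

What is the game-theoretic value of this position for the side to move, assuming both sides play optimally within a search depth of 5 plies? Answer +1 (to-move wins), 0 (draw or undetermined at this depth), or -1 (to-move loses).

value(.X./OX./..O, X) = +1

[.X./OX./..O] X move#1: (0,0):+1/XX./OX./..O*, (0,2):+1/.XX/OX./..O, (1,2):+0/.X./OXX/..O, (2,0):+1/.X./OX./X.O, (2,1):+1/.X./OX./.XO
[XX./OX./..O] O move#2: (0,2):-1/XXO/OX./..O*, (1,2):-1/XX./OXO/..O, (2,0):-1/XX./OX./O.O, (2,1):-1/XX./OX./.OO
[XXO/OX./..O] X move#3: (1,2):+0/XXO/OXX/..O, (2,0):-1/XXO/OX./X.O, (2,1):+1/XXO/OX./.XO*
[XXO/OX./.XO] end (terminal -1, O#4); searched .X./OX./..O to 5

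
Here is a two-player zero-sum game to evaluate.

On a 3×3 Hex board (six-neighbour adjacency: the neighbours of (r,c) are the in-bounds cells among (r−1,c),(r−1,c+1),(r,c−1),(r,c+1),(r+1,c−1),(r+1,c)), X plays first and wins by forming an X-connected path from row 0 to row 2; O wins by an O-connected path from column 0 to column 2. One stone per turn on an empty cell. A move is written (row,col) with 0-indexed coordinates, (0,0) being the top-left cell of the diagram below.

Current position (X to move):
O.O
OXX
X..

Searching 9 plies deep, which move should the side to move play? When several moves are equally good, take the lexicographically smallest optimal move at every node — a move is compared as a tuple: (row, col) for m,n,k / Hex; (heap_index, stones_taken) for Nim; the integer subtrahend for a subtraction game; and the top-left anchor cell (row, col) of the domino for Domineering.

X's best at [O.O/OXX/X..]: (0,1)

ply 1, X at O.O/OXX/X.. | (0,1)=+1→OXO/OXX/X..*; (2,1)=-1→O.O/OXX/XX.; (2,2)=-1→O.O/OXX/X.X
ply 2: OXO/OXX/X.. is terminal -1 (O); from O.O/OXX/X.. depth 9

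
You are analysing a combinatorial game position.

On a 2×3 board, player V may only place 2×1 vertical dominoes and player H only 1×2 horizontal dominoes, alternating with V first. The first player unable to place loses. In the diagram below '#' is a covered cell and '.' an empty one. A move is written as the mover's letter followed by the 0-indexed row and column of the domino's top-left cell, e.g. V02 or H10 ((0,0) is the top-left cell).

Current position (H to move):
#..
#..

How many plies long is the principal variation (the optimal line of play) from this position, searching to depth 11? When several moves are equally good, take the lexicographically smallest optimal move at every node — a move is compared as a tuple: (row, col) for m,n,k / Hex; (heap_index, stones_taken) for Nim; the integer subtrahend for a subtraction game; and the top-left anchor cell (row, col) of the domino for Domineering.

ply 1, H at #../#.. | H01=+1→###/#..*; H11=+1→#../###
ply 2: ###/#.. is terminal -1 (V); from #../#.. depth 11

PV length from [#../#..]: 1 ply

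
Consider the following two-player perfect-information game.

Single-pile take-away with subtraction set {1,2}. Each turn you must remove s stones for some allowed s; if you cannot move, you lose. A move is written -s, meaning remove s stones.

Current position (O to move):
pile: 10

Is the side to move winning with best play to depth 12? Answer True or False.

O winning at [10]: True

ply 1, O at 10 | -1=+1→9*; -2=-1→8
ply 2, X at 9 | -1=-1→8*; -2=-1→7
ply 3, O at 8 | -1=-1→7; -2=+1→6*
ply 4, X at 6 | -1=-1→5*; -2=-1→4
ply 5, O at 5 | -1=-1→4; -2=+1→3*
ply 6, X at 3 | -1=-1→2*; -2=-1→1
ply 7, O at 2 | -1=-1→1; -2=+1→0*
ply 8: 0 is terminal -1 (X); from 10 depth 12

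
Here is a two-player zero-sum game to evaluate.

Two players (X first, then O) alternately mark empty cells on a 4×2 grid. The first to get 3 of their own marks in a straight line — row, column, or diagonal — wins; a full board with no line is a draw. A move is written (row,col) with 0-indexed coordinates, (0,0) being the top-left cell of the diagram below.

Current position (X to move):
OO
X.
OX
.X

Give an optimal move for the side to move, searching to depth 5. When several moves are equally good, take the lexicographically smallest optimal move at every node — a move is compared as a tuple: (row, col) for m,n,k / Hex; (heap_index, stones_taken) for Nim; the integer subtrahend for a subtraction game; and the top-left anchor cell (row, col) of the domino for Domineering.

X's best at [OO/X./OX/.X]: (1,1)

p1 X@[OO/X./OX/.X]: (1,1)[OO/XX/OX/.X]+1* (3,0)[OO/X./OX/XX]+0
p2 O@[OO/XX/OX/.X] terminal -1; root [OO/X./OX/.X] d5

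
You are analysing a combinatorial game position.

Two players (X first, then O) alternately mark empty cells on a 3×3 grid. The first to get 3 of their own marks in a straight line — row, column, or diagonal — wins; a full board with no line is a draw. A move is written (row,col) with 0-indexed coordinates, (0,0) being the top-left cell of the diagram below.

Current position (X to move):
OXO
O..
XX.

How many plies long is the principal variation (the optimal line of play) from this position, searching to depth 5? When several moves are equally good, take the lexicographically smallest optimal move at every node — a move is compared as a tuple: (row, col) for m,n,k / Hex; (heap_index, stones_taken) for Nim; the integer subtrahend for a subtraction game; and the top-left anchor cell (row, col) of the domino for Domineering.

PV length from [OXO/O../XX.]: 1 ply

[OXO/O../XX.] X move#1: (1,1):+1/OXO/OX./XX.*, (1,2):+1/OXO/O.X/XX., (2,2):+1/OXO/O../XXX
[OXO/OX./XX.] end (terminal -1, O#2); searched OXO/O../XX. to 5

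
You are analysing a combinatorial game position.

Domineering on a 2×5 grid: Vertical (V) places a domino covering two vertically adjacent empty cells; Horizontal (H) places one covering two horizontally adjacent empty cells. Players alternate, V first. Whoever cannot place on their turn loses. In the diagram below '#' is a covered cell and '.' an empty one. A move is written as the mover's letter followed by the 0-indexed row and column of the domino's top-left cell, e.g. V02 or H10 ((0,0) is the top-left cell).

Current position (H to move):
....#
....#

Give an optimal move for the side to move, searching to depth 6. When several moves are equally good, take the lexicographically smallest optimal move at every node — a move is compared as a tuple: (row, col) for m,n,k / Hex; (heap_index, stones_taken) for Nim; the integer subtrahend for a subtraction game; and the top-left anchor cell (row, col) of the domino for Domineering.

H's best at [....#/....#]: H01

p1 H@[....#/....#]: H00[##..#/....#]-1 H01[.##.#/....#]+1* H02[..###/....#]-1 H10[....#/##..#]-1 H11[....#/.##.#]+1 H12[....#/..###]-1
p2 V@[.##.#/....#]: V00[###.#/#...#]-1* V03[.####/...##]-1
p3 H@[###.#/#...#]: H11[###.#/###.#]-1 H12[###.#/#.###]+1*
p4 V@[###.#/#.###] terminal -1; root [....#/....#] d6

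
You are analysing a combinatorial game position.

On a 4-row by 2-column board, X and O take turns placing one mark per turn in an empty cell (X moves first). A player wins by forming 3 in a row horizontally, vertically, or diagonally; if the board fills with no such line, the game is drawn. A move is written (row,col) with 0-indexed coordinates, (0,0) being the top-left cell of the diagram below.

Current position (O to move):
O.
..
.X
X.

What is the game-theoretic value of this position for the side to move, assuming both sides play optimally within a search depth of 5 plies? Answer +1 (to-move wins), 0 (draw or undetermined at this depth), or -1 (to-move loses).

value(O./../.X/X., O) = 0

p1 O@[O./../.X/X.]: (0,1)[OO/../.X/X.]+0* (1,0)[O./O./.X/X.]+0 (1,1)[O./.O/.X/X.]+0 (2,0)[O./../OX/X.]+0 (3,1)[O./../.X/XO]+0
p2 X@[OO/../.X/X.]: (1,0)[OO/X./.X/X.]+0* (1,1)[OO/.X/.X/X.]+0 (2,0)[OO/../XX/X.]+0 (3,1)[OO/../.X/XX]+0
p3 O@[OO/X./.X/X.]: (1,1)[OO/XO/.X/X.]-1 (2,0)[OO/X./OX/X.]+0* (3,1)[OO/X./.X/XO]-1
p4 X@[OO/X./OX/X.]: (1,1)[OO/XX/OX/X.]+0* (3,1)[OO/X./OX/XX]+0
p5 O@[OO/XX/OX/X.]: (3,1)[OO/XX/OX/XO]+0*
p6 X@[OO/XX/OX/XO] terminal +0; root [O./../.X/X.] d5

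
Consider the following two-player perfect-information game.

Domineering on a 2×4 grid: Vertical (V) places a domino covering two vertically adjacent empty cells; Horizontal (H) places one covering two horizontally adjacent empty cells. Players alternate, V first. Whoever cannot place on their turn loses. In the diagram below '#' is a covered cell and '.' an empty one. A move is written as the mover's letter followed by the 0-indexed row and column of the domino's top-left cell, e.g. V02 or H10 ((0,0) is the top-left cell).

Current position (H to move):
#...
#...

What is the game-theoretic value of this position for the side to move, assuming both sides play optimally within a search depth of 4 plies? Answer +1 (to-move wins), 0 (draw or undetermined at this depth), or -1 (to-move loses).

p1 H@[#.../#...]: H01[###./#...]+1* H02[#.##/#...]+1 H11[#.../###.]+1 H12[#.../#.##]+1
p2 V@[###./#...]: V03[####/#..#]-1*
p3 H@[####/#..#]: H11[####/####]+1*
p4 V@[####/####] terminal -1; root [#.../#...] d4

value(#.../#..., H) = +1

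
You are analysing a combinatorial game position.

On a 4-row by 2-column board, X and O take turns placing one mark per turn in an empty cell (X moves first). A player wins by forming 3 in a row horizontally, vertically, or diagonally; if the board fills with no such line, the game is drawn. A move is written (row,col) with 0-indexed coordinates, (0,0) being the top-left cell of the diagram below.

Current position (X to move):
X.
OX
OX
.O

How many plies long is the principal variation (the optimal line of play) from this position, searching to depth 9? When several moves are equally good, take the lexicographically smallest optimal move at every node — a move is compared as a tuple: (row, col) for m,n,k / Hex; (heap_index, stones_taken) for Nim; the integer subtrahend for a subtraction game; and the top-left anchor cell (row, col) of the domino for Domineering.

PV length from [X./OX/OX/.O]: 1 ply

p1 X@[X./OX/OX/.O]: (0,1)[XX/OX/OX/.O]+1* (3,0)[X./OX/OX/XO]+0
p2 O@[XX/OX/OX/.O] terminal -1; root [X./OX/OX/.O] d9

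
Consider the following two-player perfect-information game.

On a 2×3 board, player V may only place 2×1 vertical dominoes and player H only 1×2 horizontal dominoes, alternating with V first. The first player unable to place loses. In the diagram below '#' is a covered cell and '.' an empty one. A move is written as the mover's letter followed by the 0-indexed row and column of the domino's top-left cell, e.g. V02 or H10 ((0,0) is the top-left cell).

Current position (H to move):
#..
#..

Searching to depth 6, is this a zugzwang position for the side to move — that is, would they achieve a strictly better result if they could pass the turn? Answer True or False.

zugzwang(#../#.., H) = False

[#../#..] H move#1: H01:+1/###/#..*, H11:+1/#../###
[###/#..] end (terminal -1, V#2); searched #../#.. to 6
if H skipped the turn, V would face:
~ [#../#..] V move#1: V01:+1/##./##.*, V02:+1/#.#/#.#
~ [##./##.] end (terminal -1, H#2); searched #../#.. to 6
compare (H): move=+1 vs pass=-1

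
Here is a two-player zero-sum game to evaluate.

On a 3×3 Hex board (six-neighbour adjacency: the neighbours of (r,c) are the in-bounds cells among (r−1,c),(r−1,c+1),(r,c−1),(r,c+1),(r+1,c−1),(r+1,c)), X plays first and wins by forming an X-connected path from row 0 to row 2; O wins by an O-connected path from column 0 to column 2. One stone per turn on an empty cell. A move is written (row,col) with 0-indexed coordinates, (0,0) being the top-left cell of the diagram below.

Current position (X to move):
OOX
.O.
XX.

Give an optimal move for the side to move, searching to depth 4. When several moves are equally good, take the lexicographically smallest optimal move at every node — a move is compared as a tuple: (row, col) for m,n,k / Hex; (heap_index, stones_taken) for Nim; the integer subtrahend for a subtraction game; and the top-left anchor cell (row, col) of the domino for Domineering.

p1 X@[OOX/.O./XX.]: (1,0)[OOX/XO./XX.]-1 (1,2)[OOX/.OX/XX.]+1* (2,2)[OOX/.O./XXX]-1
p2 O@[OOX/.OX/XX.] terminal -1; root [OOX/.O./XX.] d4

X's best at [OOX/.O./XX.]: (1,2)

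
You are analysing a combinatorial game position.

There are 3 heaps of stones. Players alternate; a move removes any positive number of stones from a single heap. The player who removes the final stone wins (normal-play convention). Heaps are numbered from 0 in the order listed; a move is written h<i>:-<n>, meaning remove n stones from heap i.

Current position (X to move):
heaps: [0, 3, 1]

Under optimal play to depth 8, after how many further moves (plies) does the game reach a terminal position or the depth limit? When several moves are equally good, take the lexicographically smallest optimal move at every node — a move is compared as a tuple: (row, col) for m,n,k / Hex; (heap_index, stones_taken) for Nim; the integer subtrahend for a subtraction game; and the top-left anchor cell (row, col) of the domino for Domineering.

PV length from [(0,3,1)]: 3 plies

ply 1, X at (0,3,1) | h1:-1=-1→(0,2,1); h1:-2=+1→(0,1,1)*; h1:-3=-1→(0,0,1); h2:-1=-1→(0,3,0)
ply 2, O at (0,1,1) | h1:-1=-1→(0,0,1)*; h2:-1=-1→(0,1,0)
ply 3, X at (0,0,1) | h2:-1=+1→(0,0,0)*
ply 4: (0,0,0) is terminal -1 (O); from (0,3,1) depth 8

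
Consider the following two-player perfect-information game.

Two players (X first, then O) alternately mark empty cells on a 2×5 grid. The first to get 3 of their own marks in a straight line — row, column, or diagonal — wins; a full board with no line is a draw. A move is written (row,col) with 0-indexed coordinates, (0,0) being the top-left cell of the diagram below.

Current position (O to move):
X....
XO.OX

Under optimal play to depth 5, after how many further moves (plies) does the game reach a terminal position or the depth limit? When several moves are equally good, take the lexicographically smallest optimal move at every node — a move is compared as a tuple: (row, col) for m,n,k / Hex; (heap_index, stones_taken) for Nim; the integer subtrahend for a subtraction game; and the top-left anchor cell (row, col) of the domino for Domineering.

PV length from [X..../XO.OX]: 5 plies

ply 1, O at X..../XO.OX | (0,1)=+0→XO.../XO.OX; (0,2)=+1→X.O../XO.OX*; (0,3)=+1→X..O./XO.OX; (0,4)=+0→X...O/XO.OX; (1,2)=+1→X..../XOOOX
ply 2, X at X.O../XO.OX | (0,1)=-1→XXO../XO.OX*; (0,3)=-1→X.OX./XO.OX; (0,4)=-1→X.O.X/XO.OX; (1,2)=-1→X.O../XOXOX
ply 3, O at XXO../XO.OX | (0,3)=+1→XXOO./XO.OX*; (0,4)=+1→XXO.O/XO.OX; (1,2)=+1→XXO../XOOOX
ply 4, X at XXOO./XO.OX | (0,4)=-1→XXOOX/XO.OX*; (1,2)=-1→XXOO./XOXOX
ply 5, O at XXOOX/XO.OX | (1,2)=+1→XXOOX/XOOOX*
ply 6: XXOOX/XOOOX is terminal -1 (X); from X..../XO.OX depth 5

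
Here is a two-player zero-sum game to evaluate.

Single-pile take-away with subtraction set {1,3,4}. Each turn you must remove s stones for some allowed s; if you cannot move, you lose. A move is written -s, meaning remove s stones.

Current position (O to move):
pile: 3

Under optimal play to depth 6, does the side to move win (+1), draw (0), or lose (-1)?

value(3, O) = +1

p1 O@[3]: -1[2]+1* -3[0]+1
p2 X@[2]: -1[1]-1*
p3 O@[1]: -1[0]+1*
p4 X@[0] terminal -1; root [3] d6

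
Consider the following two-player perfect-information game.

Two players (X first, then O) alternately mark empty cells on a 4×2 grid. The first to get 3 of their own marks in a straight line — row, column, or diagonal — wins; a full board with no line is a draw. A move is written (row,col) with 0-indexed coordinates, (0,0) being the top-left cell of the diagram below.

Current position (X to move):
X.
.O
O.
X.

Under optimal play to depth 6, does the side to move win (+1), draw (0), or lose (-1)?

p1 X@[X./.O/O./X.]: (0,1)[XX/.O/O./X.]+0* (1,0)[X./XO/O./X.]-1 (2,1)[X./.O/OX/X.]+0 (3,1)[X./.O/O./XX]+0
p2 O@[XX/.O/O./X.]: (1,0)[XX/OO/O./X.]+0* (2,1)[XX/.O/OO/X.]+0 (3,1)[XX/.O/O./XO]+0
p3 X@[XX/OO/O./X.]: (2,1)[XX/OO/OX/X.]+0* (3,1)[XX/OO/O./XX]+0
p4 O@[XX/OO/OX/X.]: (3,1)[XX/OO/OX/XO]+0*
p5 X@[XX/OO/OX/XO] terminal +0; root [X./.O/O./X.] d6

value(X./.O/O./X., X) = 0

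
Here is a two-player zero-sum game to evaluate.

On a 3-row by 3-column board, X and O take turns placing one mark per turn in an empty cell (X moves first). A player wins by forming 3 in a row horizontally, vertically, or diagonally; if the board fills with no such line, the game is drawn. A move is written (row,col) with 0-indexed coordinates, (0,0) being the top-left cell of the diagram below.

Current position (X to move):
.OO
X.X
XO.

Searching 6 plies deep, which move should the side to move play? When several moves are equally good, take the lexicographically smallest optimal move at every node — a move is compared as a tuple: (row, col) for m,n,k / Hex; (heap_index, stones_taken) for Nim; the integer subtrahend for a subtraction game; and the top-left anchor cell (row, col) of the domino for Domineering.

[.OO/X.X/XO.] X move#1: (0,0):+1/XOO/X.X/XO.*, (1,1):+1/.OO/XXX/XO., (2,2):-1/.OO/X.X/XOX
[XOO/X.X/XO.] end (terminal -1, O#2); searched .OO/X.X/XO. to 6

X's best at [.OO/X.X/XO.]: (0,0)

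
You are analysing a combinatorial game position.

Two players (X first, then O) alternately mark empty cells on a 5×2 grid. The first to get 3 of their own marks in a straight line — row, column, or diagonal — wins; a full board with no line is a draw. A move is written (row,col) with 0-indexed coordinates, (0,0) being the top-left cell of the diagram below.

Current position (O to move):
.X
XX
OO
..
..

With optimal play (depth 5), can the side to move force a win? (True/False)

O winning at [.X/XX/OO/../..]: False

ply 1, O at .X/XX/OO/../.. | (0,0)=+0→OX/XX/OO/../..*; (3,0)=+0→.X/XX/OO/O./..; (3,1)=+0→.X/XX/OO/.O/..; (4,0)=+0→.X/XX/OO/../O.; (4,1)=+0→.X/XX/OO/../.O
ply 2, X at OX/XX/OO/../.. | (3,0)=+0→OX/XX/OO/X./..*; (3,1)=+0→OX/XX/OO/.X/..; (4,0)=+0→OX/XX/OO/../X.; (4,1)=+0→OX/XX/OO/../.X
ply 3, O at OX/XX/OO/X./.. | (3,1)=+0→OX/XX/OO/XO/..*; (4,0)=+0→OX/XX/OO/X./O.; (4,1)=+0→OX/XX/OO/X./.O
ply 4, X at OX/XX/OO/XO/.. | (4,0)=-1→OX/XX/OO/XO/X.; (4,1)=+0→OX/XX/OO/XO/.X*
ply 5, O at OX/XX/OO/XO/.X | (4,0)=+0→OX/XX/OO/XO/OX*
ply 6: OX/XX/OO/XO/OX is terminal +0 (X); from .X/XX/OO/../.. depth 5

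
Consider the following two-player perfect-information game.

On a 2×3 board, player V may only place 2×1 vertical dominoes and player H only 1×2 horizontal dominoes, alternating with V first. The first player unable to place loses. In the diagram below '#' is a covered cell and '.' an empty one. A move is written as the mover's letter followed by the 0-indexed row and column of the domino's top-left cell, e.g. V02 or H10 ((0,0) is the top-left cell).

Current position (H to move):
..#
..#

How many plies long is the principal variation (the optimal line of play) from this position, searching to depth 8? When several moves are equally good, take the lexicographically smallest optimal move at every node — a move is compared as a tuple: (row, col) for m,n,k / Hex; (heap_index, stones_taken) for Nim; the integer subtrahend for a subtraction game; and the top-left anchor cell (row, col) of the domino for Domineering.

[..#/..#] H move#1: H00:+1/###/..#*, H10:+1/..#/###
[###/..#] end (terminal -1, V#2); searched ..#/..# to 8

PV length from [..#/..#]: 1 ply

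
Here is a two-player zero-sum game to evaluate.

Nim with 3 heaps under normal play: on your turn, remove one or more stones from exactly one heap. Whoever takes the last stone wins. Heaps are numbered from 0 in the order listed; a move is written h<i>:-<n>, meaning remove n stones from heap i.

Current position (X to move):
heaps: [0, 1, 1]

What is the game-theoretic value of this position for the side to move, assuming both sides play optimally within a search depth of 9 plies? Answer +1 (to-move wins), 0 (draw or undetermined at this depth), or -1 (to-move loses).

ply 1, X at (0,1,1) | h1:-1=-1→(0,0,1)*; h2:-1=-1→(0,1,0)
ply 2, O at (0,0,1) | h2:-1=+1→(0,0,0)*
ply 3: (0,0,0) is terminal -1 (X); from (0,1,1) depth 9

value((0,1,1), X) = -1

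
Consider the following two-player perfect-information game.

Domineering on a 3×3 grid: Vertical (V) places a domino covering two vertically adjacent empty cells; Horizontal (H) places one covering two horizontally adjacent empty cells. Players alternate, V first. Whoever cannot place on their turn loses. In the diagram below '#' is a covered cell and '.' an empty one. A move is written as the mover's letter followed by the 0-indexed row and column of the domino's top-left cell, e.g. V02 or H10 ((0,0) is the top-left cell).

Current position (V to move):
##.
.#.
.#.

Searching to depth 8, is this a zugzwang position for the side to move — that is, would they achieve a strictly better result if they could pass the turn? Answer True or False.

zugzwang(##./.#./.#., V) = False

ply 1, V at ##./.#./.#. | V02=+1→###/.##/.#.*; V10=+1→##./##./##.; V12=+1→##./.##/.##
ply 2: ###/.##/.#. is terminal -1 (H); from ##./.#./.#. depth 8
if V skipped the turn, H would face:
~ ply 1: ##./.#./.#. is terminal -1 (H); from ##./.#./.#. depth 8
compare (V): move=+1 vs pass=+1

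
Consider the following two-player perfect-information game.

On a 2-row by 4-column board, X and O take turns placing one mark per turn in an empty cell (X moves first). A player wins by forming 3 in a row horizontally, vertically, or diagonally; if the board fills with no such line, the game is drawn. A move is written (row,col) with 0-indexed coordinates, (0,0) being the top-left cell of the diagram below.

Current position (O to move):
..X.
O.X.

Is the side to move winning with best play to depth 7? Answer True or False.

O winning at [..X./O.X.]: False

[..X./O.X.] O move#1: (0,0):+0/O.X./O.X.*, (0,1):+0/.OX./O.X., (0,3):+0/..XO/O.X., (1,1):-1/..X./OOX., (1,3):-1/..X./O.XO
[O.X./O.X.] X move#2: (0,1):+0/OXX./O.X.*, (0,3):+0/O.XX/O.X., (1,1):+0/O.X./OXX., (1,3):+0/O.X./O.XX
[OXX./O.X.] O move#3: (0,3):+0/OXXO/O.X.*, (1,1):-1/OXX./OOX., (1,3):-1/OXX./O.XO
[OXXO/O.X.] X move#4: (1,1):+0/OXXO/OXX.*, (1,3):+0/OXXO/O.XX
[OXXO/OXX.] O move#5: (1,3):+0/OXXO/OXXO*
[OXXO/OXXO] end (terminal +0, X#6); searched ..X./O.X. to 7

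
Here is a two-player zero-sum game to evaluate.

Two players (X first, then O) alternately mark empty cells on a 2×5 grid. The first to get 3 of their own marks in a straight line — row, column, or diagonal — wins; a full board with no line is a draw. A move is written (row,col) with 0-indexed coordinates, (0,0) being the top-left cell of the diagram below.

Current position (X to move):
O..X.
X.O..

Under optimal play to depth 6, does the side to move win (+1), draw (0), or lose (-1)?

value(O..X./X.O.., X) = +1

p1 X@[O..X./X.O..]: (0,1)[OX.X./X.O..]+0 (0,2)[O.XX./X.O..]+1* (0,4)[O..XX/X.O..]-1 (1,1)[O..X./XXO..]+0 (1,3)[O..X./X.OX.]+0 (1,4)[O..X./X.O.X]+0
p2 O@[O.XX./X.O..]: (0,1)[OOXX./X.O..]-1* (0,4)[O.XXO/X.O..]-1 (1,1)[O.XX./XOO..]-1 (1,3)[O.XX./X.OO.]-1 (1,4)[O.XX./X.O.O]-1
p3 X@[OOXX./X.O..]: (0,4)[OOXXX/X.O..]+1* (1,1)[OOXX./XXO..]+0 (1,3)[OOXX./X.OX.]+0 (1,4)[OOXX./X.O.X]+0
p4 O@[OOXXX/X.O..] terminal -1; root [O..X./X.O..] d6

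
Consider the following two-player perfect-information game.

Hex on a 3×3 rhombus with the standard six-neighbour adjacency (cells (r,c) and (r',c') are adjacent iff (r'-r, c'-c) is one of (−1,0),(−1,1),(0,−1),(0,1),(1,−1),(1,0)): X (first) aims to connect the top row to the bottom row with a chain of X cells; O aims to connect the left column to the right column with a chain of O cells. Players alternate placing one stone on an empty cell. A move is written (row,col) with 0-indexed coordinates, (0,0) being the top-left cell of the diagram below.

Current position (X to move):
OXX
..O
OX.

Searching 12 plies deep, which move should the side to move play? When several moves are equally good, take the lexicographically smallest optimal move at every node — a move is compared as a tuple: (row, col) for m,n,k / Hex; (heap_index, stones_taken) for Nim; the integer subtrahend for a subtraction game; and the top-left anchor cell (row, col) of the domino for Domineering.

[OXX/..O/OX.] X move#1: (1,0):-1/OXX/X.O/OX., (1,1):+1/OXX/.XO/OX.*, (2,2):-1/OXX/..O/OXX
[OXX/.XO/OX.] end (terminal -1, O#2); searched OXX/..O/OX. to 12

X's best at [OXX/..O/OX.]: (1,1)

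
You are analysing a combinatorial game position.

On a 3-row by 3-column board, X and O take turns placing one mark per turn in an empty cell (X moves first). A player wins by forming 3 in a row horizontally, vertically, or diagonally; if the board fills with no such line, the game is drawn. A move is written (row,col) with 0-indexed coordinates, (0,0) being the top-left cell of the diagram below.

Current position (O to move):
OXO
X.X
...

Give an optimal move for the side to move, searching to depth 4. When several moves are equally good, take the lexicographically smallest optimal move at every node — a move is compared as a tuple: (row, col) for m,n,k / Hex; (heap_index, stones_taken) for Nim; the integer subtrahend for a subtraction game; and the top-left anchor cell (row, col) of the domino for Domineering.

p1 O@[OXO/X.X/...]: (1,1)[OXO/XOX/...]+1* (2,0)[OXO/X.X/O..]-1 (2,1)[OXO/X.X/.O.]-1 (2,2)[OXO/X.X/..O]-1
p2 X@[OXO/XOX/...]: (2,0)[OXO/XOX/X..]-1* (2,1)[OXO/XOX/.X.]-1 (2,2)[OXO/XOX/..X]-1
p3 O@[OXO/XOX/X..]: (2,1)[OXO/XOX/XO.]+0 (2,2)[OXO/XOX/X.O]+1*
p4 X@[OXO/XOX/X.O] terminal -1; root [OXO/X.X/...] d4

O's best at [OXO/X.X/...]: (1,1)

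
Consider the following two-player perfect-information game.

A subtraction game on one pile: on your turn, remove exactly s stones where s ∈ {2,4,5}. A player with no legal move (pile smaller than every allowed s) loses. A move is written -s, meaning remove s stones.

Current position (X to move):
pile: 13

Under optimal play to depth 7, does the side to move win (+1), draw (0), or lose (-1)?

value(13, X) = +1

p1 X@[13]: -2[11]-1 -4[9]-1 -5[8]+1*
p2 O@[8]: -2[6]-1* -4[4]-1 -5[3]-1
p3 X@[6]: -2[4]-1 -4[2]-1 -5[1]+1*
p4 O@[1] terminal -1; root [13] d7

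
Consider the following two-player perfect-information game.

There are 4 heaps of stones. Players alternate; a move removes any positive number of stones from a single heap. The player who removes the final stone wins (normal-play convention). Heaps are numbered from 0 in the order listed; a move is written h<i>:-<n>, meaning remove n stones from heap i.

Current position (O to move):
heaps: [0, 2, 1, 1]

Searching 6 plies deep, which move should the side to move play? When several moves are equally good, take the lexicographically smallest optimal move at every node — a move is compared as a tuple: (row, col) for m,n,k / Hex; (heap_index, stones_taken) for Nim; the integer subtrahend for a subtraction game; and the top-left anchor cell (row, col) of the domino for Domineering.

p1 O@[(0,2,1,1)]: h1:-1[(0,1,1,1)]-1 h1:-2[(0,0,1,1)]+1* h2:-1[(0,2,0,1)]-1 h3:-1[(0,2,1,0)]-1
p2 X@[(0,0,1,1)]: h2:-1[(0,0,0,1)]-1* h3:-1[(0,0,1,0)]-1
p3 O@[(0,0,0,1)]: h3:-1[(0,0,0,0)]+1*
p4 X@[(0,0,0,0)] terminal -1; root [(0,2,1,1)] d6

O's best at [(0,2,1,1)]: h1:-2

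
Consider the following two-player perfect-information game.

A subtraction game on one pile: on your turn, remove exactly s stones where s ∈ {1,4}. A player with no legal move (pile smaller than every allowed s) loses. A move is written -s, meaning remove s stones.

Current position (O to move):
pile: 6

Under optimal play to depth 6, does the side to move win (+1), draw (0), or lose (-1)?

value(6, O) = +1

ply 1, O at 6 | -1=+1→5*; -4=+1→2
ply 2, X at 5 | -1=-1→4*; -4=-1→1
ply 3, O at 4 | -1=-1→3; -4=+1→0*
ply 4: 0 is terminal -1 (X); from 6 depth 6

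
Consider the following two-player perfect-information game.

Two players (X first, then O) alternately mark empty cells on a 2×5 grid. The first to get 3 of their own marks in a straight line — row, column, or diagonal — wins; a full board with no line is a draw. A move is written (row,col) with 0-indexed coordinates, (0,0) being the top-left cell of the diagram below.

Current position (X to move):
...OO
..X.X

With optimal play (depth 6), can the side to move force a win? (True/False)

X winning at [...OO/..X.X]: True

[...OO/..X.X] X move#1: (0,0):-1/X..OO/..X.X, (0,1):-1/.X.OO/..X.X, (0,2):+0/..XOO/..X.X, (1,0):-1/...OO/X.X.X, (1,1):-1/...OO/.XX.X, (1,3):+1/...OO/..XXX*
[...OO/..XXX] end (terminal -1, O#2); searched ...OO/..X.X to 6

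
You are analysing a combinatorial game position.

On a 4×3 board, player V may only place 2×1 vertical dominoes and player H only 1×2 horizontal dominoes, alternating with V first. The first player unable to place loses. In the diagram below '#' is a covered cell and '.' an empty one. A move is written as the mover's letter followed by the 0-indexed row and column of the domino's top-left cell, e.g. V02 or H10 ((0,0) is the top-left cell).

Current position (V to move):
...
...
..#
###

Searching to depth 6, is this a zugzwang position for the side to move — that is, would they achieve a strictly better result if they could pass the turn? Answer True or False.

[.../.../..#/###] V move#1: V00:-1/#../#../..#/###, V01:+1/.#./.#./..#/###*, V02:-1/..#/..#/..#/###, V10:-1/.../#../#.#/###, V11:+1/.../.#./.##/###
[.#./.#./..#/###] H move#2: H20:-1/.#./.#./###/###*
[.#./.#./###/###] V move#3: V00:+1/##./##./###/###*, V02:+1/.##/.##/###/###
[##./##./###/###] end (terminal -1, H#4); searched .../.../..#/### to 6
suppose V passes — search the same position with H to move:
pass> [.../.../..#/###] H move#1: H00:-1/##./.../..#/###, H01:-1/.##/.../..#/###, H10:+1/.../##./..#/###*, H11:+1/.../.##/..#/###, H20:-1/.../.../###/###
pass> [.../##./..#/###] V move#2: V02:-1/..#/###/..#/###*
pass> [..#/###/..#/###] H move#3: H00:+1/###/###/..#/###*, H20:+1/..#/###/###/###
pass> [###/###/..#/###] end (terminal -1, V#4); searched .../.../..#/### to 6
for V: play +1, pass -1

zugzwang(.../.../..#/###, V) = False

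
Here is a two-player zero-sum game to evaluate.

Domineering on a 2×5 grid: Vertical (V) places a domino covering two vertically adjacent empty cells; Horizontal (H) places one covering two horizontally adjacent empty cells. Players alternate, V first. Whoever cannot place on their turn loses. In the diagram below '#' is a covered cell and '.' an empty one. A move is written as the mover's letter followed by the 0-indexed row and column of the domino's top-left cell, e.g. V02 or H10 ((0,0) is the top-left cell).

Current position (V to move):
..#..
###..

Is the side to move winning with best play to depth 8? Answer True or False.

V winning at [..#../###..]: True

[..#../###..] V move#1: V03:+1/..##./####.*, V04:+1/..#.#/###.#
[..##./####.] H move#2: H00:-1/####./####.*
[####./####.] V move#3: V04:+1/#####/#####*
[#####/#####] end (terminal -1, H#4); searched ..#../###.. to 8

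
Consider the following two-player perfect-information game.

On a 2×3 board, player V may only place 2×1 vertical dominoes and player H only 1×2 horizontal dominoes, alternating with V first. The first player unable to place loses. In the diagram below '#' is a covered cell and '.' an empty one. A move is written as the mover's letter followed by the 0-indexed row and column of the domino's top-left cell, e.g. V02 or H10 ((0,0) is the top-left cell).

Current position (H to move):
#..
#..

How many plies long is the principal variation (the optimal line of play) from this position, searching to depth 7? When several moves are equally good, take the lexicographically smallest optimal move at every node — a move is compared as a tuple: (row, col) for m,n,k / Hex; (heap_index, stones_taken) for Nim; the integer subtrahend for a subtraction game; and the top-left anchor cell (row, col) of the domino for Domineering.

ply 1, H at #../#.. | H01=+1→###/#..*; H11=+1→#../###
ply 2: ###/#.. is terminal -1 (V); from #../#.. depth 7

PV length from [#../#..]: 1 ply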